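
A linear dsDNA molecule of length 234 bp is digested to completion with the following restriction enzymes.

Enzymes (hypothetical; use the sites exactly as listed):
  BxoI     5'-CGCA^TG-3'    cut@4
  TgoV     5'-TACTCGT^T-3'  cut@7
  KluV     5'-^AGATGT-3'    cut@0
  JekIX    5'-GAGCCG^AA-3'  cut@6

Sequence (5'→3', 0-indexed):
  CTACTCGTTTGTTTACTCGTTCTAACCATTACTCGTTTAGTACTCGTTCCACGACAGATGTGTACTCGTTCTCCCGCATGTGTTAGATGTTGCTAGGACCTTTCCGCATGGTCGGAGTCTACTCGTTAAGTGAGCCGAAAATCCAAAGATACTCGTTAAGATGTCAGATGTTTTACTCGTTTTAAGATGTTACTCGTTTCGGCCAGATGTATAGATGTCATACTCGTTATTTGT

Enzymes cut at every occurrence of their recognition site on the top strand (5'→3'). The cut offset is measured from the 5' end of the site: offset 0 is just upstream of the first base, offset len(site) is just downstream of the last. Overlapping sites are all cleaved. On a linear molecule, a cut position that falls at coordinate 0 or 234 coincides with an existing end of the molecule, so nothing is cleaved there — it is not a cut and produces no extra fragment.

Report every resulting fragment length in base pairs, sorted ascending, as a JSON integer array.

[2,4,6,7,7,7,8,8,8,9,11,11,12,13,14,15,15,16,18,19,24]

Scan for sites:
  BxoI CGCATG/4: at [74, 104] ⇒ [78, 108]
  TgoV TACTCGTT/7: at [1, 13, 29, 40, 62, 119, 149, 173, 190, 220] ⇒ [8, 20, 36, 47, 69, 126, 156, 180, 197, 227]
  KluV AGATGT/0: at [55, 84, 158, 165, 184, 204, 212] ⇒ [55, 84, 158, 165, 184, 204, 212]
  JekIX GAGCCGAA/6: at [131] ⇒ [137]

Pooled cuts: [8, 20, 36, 47, 55, 69, 78, 84, 108, 126, 137, 156, 158, 165, 180, 184, 197, 204, 212, 227]

Fragment lengths:
  [0,8): 8 bp
  [8,20): 12 bp
  [20,36): 16 bp
  [36,47): 11 bp
  [47,55): 8 bp
  [55,69): 14 bp
  [69,78): 9 bp
  [78,84): 6 bp
  [84,108): 24 bp
  [108,126): 18 bp
  [126,137): 11 bp
  [137,156): 19 bp
  [156,158): 2 bp
  [158,165): 7 bp
  [165,180): 15 bp
  [180,184): 4 bp
  [184,197): 13 bp
  [197,204): 7 bp
  [204,212): 8 bp
  [212,227): 15 bp
  [227,234): 7 bp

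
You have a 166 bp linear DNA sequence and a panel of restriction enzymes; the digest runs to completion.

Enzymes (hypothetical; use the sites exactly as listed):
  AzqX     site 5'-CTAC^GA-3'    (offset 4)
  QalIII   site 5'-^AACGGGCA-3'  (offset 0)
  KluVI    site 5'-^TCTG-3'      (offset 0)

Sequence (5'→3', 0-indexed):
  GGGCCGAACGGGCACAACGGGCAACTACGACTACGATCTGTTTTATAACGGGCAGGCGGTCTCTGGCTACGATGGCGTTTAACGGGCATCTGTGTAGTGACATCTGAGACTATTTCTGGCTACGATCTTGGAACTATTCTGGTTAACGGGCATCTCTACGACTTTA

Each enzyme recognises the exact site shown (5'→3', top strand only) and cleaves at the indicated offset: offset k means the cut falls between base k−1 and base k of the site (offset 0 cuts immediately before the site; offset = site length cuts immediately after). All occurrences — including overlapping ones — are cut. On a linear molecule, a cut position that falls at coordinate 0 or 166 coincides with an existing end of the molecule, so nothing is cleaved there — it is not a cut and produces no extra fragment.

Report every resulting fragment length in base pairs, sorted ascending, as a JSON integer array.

[2,6,6,7,7,8,9,9,9,10,10,12,13,14,14,15,15]

Scan for sites:
  AzqX (CTACGA, off=4): starts [24, 30, 66, 119, 155] → cuts [28, 34, 70, 123, 159]
  QalIII (AACGGGCA, off=0): starts [6, 15, 46, 80, 144] → cuts [6, 15, 46, 80, 144]
  KluVI (TCTG, off=0): starts [36, 61, 88, 102, 114, 137] → cuts [36, 61, 88, 102, 114, 137]

All cut coordinates (distinct, sorted): [6, 15, 28, 34, 36, 46, 61, 70, 80, 88, 102, 114, 123, 137, 144, 159]

Fragment lengths:
  [0,6): 6 bp
  [6,15): 9 bp
  [15,28): 13 bp
  [28,34): 6 bp
  [34,36): 2 bp
  [36,46): 10 bp
  [46,61): 15 bp
  [61,70): 9 bp
  [70,80): 10 bp
  [80,88): 8 bp
  [88,102): 14 bp
  [102,114): 12 bp
  [114,123): 9 bp
  [123,137): 14 bp
  [137,144): 7 bp
  [144,159): 15 bp
  [159,166): 7 bp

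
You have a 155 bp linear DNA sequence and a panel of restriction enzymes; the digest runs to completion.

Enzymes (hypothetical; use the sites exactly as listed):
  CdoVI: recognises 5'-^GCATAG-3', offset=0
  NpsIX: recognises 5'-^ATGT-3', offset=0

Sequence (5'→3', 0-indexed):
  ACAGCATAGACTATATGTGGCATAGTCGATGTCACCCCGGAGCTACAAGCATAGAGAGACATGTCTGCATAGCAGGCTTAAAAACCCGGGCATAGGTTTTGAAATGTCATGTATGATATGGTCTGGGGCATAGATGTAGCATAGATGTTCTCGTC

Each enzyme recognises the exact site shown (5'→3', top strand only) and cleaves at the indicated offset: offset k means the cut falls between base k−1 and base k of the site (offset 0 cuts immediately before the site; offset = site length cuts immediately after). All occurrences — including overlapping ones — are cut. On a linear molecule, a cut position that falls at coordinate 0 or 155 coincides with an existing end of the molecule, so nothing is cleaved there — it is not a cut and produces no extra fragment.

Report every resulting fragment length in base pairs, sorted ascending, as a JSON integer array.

Scan for sites:
  CdoVI (GCATAG, off=0): starts [3, 19, 48, 66, 89, 127, 138] → cuts [3, 19, 48, 66, 89, 127, 138]
  NpsIX (ATGT, off=0): starts [14, 28, 60, 103, 108, 133, 144] → cuts [14, 28, 60, 103, 108, 133, 144]

All cut coordinates (distinct, sorted): [3, 14, 19, 28, 48, 60, 66, 89, 103, 108, 127, 133, 138, 144]

Fragments:
  [0,3): 3 bp
  [3,14): 11 bp
  [14,19): 5 bp
  [19,28): 9 bp
  [28,48): 20 bp
  [48,60): 12 bp
  [60,66): 6 bp
  [66,89): 23 bp
  [89,103): 14 bp
  [103,108): 5 bp
  [108,127): 19 bp
  [127,133): 6 bp
  [133,138): 5 bp
  [138,144): 6 bp
  [144,155): 11 bp

[3,5,5,5,6,6,6,9,11,11,12,14,19,20,23]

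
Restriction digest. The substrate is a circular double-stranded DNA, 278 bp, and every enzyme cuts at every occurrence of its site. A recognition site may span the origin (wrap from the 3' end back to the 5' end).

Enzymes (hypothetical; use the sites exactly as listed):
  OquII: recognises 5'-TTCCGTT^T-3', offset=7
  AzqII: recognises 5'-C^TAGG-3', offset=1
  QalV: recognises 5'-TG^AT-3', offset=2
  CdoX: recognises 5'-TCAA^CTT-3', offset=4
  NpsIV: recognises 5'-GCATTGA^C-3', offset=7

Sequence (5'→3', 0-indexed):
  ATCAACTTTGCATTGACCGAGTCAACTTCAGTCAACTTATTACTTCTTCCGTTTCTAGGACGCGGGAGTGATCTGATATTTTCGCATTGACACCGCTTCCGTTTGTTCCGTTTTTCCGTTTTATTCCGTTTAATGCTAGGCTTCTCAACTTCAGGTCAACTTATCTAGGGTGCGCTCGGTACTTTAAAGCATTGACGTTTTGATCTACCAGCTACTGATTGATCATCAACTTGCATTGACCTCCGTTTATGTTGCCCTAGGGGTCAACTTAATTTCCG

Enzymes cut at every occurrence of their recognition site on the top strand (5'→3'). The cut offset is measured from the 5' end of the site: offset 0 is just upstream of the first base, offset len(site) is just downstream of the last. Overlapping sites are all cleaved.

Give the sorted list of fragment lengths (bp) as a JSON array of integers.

[2,4,5,6,6,7,8,8,9,9,10,10,10,10,11,11,12,13,15,15,15,16,18,18,30]

Site scan:
  OquII TTCCGTTT/7: at [46, 96, 105, 113, 123] ⇒ [53, 103, 112, 120, 130]
  AzqII CTAGG/1: at [54, 135, 164, 256] ⇒ [55, 136, 165, 257]
  QalV TGAT/2: at [68, 73, 200, 215, 219] ⇒ [70, 75, 202, 217, 221]
  CdoX TCAACTT/4: at [1, 21, 31, 144, 155, 225, 263] ⇒ [5, 25, 35, 148, 159, 229, 267]
  NpsIV GCATTGAC/7: at [9, 83, 188, 232] ⇒ [16, 90, 195, 239]

All cut coordinates (distinct, sorted): [5, 16, 25, 35, 53, 55, 70, 75, 90, 103, 112, 120, 130, 136, 148, 159, 165, 195, 202, 217, 221, 229, 239, 257, 267]

Fragments:
  5→16: 11 bp
  16→25: 9 bp
  25→35: 10 bp
  35→53: 18 bp
  53→55: 2 bp
  55→70: 15 bp
  70→75: 5 bp
  75→90: 15 bp
  90→103: 13 bp
  103→112: 9 bp
  112→120: 8 bp
  120→130: 10 bp
  130→136: 6 bp
  136→148: 12 bp
  148→159: 11 bp
  159→165: 6 bp
  165→195: 30 bp
  195→202: 7 bp
  202→217: 15 bp
  217→221: 4 bp
  221→229: 8 bp
  229→239: 10 bp
  239→257: 18 bp
  257→267: 10 bp
  267→5 (wrap): 278-267+5 = 16 bp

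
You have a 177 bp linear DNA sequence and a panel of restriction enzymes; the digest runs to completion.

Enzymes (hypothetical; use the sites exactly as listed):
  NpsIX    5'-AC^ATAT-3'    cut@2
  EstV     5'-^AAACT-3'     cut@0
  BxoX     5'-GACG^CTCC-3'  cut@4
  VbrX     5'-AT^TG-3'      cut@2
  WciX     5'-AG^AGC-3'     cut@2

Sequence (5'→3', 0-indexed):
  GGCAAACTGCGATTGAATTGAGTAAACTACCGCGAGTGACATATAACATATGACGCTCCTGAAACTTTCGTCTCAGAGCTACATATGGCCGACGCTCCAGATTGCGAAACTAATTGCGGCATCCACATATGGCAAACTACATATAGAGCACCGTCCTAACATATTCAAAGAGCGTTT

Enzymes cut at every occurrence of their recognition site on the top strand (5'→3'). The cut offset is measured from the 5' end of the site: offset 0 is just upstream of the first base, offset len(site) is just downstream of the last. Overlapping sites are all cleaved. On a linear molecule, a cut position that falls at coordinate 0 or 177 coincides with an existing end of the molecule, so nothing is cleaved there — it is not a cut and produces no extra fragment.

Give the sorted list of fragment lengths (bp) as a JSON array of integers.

[3,4,5,5,6,6,6,7,7,7,7,8,8,8,10,10,12,12,14,15,17]

Scan for sites:
  NpsIX (ACATAT, off=2): starts [38, 45, 80, 124, 138, 158] → cuts [40, 47, 82, 126, 140, 160]
  EstV (AAACT, off=0): starts [3, 23, 61, 106, 133] → cuts [3, 23, 61, 106, 133]
  BxoX (GACGCTCC, off=4): starts [51, 90] → cuts [55, 94]
  VbrX (ATTG, off=2): starts [11, 16, 100, 112] → cuts [13, 18, 102, 114]
  WciX (AGAGC, off=2): starts [74, 144, 168] → cuts [76, 146, 170]

All cut coordinates (distinct, sorted): [3, 13, 18, 23, 40, 47, 55, 61, 76, 82, 94, 102, 106, 114, 126, 133, 140, 146, 160, 170]

Fragment lengths:
  [0,3): 3 bp
  [3,13): 10 bp
  [13,18): 5 bp
  [18,23): 5 bp
  [23,40): 17 bp
  [40,47): 7 bp
  [47,55): 8 bp
  [55,61): 6 bp
  [61,76): 15 bp
  [76,82): 6 bp
  [82,94): 12 bp
  [94,102): 8 bp
  [102,106): 4 bp
  [106,114): 8 bp
  [114,126): 12 bp
  [126,133): 7 bp
  [133,140): 7 bp
  [140,146): 6 bp
  [146,160): 14 bp
  [160,170): 10 bp
  [170,177): 7 bp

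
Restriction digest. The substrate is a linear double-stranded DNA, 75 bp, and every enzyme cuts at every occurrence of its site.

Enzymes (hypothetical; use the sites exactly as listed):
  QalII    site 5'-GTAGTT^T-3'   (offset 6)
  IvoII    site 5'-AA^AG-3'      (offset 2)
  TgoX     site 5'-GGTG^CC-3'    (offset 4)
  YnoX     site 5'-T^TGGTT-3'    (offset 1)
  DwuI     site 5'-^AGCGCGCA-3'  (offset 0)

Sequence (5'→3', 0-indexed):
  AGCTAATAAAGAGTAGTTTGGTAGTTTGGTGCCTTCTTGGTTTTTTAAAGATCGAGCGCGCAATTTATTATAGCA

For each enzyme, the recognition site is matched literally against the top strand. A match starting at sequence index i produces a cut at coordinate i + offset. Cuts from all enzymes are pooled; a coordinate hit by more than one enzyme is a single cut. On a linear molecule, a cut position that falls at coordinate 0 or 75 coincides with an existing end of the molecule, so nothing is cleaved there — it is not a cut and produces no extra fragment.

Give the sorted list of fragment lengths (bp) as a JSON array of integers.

Per-enzyme occurrences:
  QalII (GTAGTTT, off=6): starts [12, 20] → cuts [18, 26]
  IvoII (AAAG, off=2): starts [7, 46] → cuts [9, 48]
  TgoX (GGTGCC, off=4): starts [27] → cuts [31]
  YnoX (TTGGTT, off=1): starts [36] → cuts [37]
  DwuI (AGCGCGCA, off=0): starts [54] → cuts [54]

All cut coordinates (distinct, sorted): [9, 18, 26, 31, 37, 48, 54]

Fragment lengths:
  [0,9): 9 bp
  [9,18): 9 bp
  [18,26): 8 bp
  [26,31): 5 bp
  [31,37): 6 bp
  [37,48): 11 bp
  [48,54): 6 bp
  [54,75): 21 bp

[5,6,6,8,9,9,11,21]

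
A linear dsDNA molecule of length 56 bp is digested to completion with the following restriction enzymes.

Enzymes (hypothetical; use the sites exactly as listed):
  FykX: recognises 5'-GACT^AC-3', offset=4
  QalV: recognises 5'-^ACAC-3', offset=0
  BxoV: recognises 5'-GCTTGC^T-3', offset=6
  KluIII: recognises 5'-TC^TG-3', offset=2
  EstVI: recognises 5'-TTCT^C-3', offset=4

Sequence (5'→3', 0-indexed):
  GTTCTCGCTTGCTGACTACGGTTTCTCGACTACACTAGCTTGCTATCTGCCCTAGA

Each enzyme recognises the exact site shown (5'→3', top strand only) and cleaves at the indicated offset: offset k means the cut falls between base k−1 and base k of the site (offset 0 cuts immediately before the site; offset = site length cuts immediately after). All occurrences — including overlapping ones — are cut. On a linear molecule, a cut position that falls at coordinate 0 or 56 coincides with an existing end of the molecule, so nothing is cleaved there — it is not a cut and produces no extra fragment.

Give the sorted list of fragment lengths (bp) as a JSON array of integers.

Per-enzyme occurrences:
  FykX (GACTAC, off=4): starts [13, 27] → cuts [17, 31]
  QalV (ACAC, off=0): starts [31] → cuts [31]
  BxoV (GCTTGCT, off=6): starts [6, 37] → cuts [12, 43]
  KluIII (TCTG, off=2): starts [45] → cuts [47]
  EstVI (TTCTC, off=4): starts [1, 22] → cuts [5, 26]

All cut coordinates (distinct, sorted): [5, 12, 17, 26, 31, 43, 47]

Fragments:
  [0,5): 5 bp
  [5,12): 7 bp
  [12,17): 5 bp
  [17,26): 9 bp
  [26,31): 5 bp
  [31,43): 12 bp
  [43,47): 4 bp
  [47,56): 9 bp

[4,5,5,5,7,9,9,12]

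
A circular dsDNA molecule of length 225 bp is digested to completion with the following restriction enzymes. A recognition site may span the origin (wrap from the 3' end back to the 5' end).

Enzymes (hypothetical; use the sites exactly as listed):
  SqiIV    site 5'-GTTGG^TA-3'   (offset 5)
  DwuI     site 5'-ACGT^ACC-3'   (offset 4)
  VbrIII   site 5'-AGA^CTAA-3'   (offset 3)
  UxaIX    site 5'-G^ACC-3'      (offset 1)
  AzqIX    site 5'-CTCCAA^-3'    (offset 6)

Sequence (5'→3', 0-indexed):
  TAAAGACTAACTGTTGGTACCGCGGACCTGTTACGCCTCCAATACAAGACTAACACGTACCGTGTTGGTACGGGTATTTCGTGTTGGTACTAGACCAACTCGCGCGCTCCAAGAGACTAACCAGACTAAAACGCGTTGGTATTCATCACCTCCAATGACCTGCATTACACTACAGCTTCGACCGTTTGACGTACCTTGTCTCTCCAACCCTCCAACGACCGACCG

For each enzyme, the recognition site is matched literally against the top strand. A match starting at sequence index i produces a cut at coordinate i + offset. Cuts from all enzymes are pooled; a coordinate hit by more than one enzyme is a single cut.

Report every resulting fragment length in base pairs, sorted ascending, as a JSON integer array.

Scan for sites:
  SqiIV (GTTGGTA, off=5): starts [12, 63, 82, 134] → cuts [17, 68, 87, 139]
  DwuI (ACGTACC, off=4): starts [54, 188] → cuts [58, 192]
  VbrIII (AGACTAA, off=3): starts [3, 46, 113, 122] → cuts [6, 49, 116, 125]
  UxaIX (GACC, off=1): starts [24, 92, 156, 179, 216, 220] → cuts [25, 93, 157, 180, 217, 221]
  AzqIX (CTCCAA, off=6): starts [36, 106, 149, 201, 209] → cuts [42, 112, 155, 207, 215]

All cut coordinates (distinct, sorted): [6, 17, 25, 42, 49, 58, 68, 87, 93, 112, 116, 125, 139, 155, 157, 180, 192, 207, 215, 217, 221]

Fragment lengths:
  6→17: 11 bp
  17→25: 8 bp
  25→42: 17 bp
  42→49: 7 bp
  49→58: 9 bp
  58→68: 10 bp
  68→87: 19 bp
  87→93: 6 bp
  93→112: 19 bp
  112→116: 4 bp
  116→125: 9 bp
  125→139: 14 bp
  139→155: 16 bp
  155→157: 2 bp
  157→180: 23 bp
  180→192: 12 bp
  192→207: 15 bp
  207→215: 8 bp
  215→217: 2 bp
  217→221: 4 bp
  221→6 (wrap): 225-221+6 = 10 bp

[2,2,4,4,6,7,8,8,9,9,10,10,11,12,14,15,16,17,19,19,23]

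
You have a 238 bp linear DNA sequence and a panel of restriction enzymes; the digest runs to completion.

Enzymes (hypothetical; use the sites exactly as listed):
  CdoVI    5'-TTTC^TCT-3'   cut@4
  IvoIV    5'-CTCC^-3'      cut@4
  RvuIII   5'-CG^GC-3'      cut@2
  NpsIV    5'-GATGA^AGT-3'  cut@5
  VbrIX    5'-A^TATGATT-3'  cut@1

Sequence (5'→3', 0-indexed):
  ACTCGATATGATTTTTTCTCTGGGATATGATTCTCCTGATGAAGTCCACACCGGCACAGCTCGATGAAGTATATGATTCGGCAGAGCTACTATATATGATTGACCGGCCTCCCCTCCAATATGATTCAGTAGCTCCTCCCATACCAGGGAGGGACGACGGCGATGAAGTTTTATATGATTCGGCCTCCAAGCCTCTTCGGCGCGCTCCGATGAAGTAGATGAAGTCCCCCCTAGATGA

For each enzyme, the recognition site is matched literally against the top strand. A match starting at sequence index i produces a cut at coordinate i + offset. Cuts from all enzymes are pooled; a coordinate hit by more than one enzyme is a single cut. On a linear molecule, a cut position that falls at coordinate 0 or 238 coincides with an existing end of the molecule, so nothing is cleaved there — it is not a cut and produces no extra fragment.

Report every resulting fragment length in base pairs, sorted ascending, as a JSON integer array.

Scan for sites:
  CdoVI TTTCTCT/4: at [14] ⇒ [18]
  IvoIV CTCC/4: at [32, 108, 113, 132, 135, 184, 204] ⇒ [36, 112, 117, 136, 139, 188, 208]
  RvuIII CGGC/2: at [51, 78, 104, 157, 180, 197] ⇒ [53, 80, 106, 159, 182, 199]
  NpsIV GATGAAGT/5: at [37, 62, 161, 208, 217] ⇒ [42, 67, 166, 213, 222]
  VbrIX ATATGATT/1: at [5, 24, 70, 93, 118, 172] ⇒ [6, 25, 71, 94, 119, 173]

Pooled cuts: [6, 18, 25, 36, 42, 53, 67, 71, 80, 94, 106, 112, 117, 119, 136, 139, 159, 166, 173, 182, 188, 199, 208, 213, 222]

Fragment lengths:
  [0,6): 6 bp
  [6,18): 12 bp
  [18,25): 7 bp
  [25,36): 11 bp
  [36,42): 6 bp
  [42,53): 11 bp
  [53,67): 14 bp
  [67,71): 4 bp
  [71,80): 9 bp
  [80,94): 14 bp
  [94,106): 12 bp
  [106,112): 6 bp
  [112,117): 5 bp
  [117,119): 2 bp
  [119,136): 17 bp
  [136,139): 3 bp
  [139,159): 20 bp
  [159,166): 7 bp
  [166,173): 7 bp
  [173,182): 9 bp
  [182,188): 6 bp
  [188,199): 11 bp
  [199,208): 9 bp
  [208,213): 5 bp
  [213,222): 9 bp
  [222,238): 16 bp

[2,3,4,5,5,6,6,6,6,7,7,7,9,9,9,9,11,11,11,12,12,14,14,16,17,20]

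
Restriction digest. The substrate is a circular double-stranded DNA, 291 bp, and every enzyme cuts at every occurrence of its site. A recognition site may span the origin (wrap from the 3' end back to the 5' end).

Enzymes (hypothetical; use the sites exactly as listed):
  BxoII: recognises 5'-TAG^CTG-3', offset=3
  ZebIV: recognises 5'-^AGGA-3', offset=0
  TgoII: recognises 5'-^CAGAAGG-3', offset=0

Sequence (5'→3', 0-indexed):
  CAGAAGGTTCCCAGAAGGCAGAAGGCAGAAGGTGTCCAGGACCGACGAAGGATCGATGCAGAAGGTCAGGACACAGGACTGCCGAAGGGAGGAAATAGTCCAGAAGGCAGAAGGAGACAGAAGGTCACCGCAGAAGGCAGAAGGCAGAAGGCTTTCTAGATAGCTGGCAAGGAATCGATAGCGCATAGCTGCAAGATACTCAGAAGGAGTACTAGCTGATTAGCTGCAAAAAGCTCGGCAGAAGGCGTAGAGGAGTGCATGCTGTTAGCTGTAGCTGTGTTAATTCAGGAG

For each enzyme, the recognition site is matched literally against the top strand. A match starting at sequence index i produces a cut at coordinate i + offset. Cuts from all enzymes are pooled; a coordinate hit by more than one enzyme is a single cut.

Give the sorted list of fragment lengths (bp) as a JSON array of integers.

[4,4,5,6,6,6,7,7,7,7,7,7,8,9,10,11,11,11,11,12,12,12,12,13,15,15,18,19,19]

Per-enzyme occurrences:
  BxoII TAGCTG/3: at [160, 185, 212, 220, 265, 271] ⇒ [163, 188, 215, 223, 268, 274]
  ZebIV AGGA/0: at [37, 48, 67, 74, 89, 111, 169, 204, 250, 286] ⇒ [37, 48, 67, 74, 89, 111, 169, 204, 250, 286]
  TgoII CAGAAGG/0: at [0, 11, 18, 25, 58, 100, 107, 117, 130, 137, 144, 200, 238] ⇒ [0, 11, 18, 25, 58, 100, 107, 117, 130, 137, 144, 200, 238]

Pooled cuts: [0, 11, 18, 25, 37, 48, 58, 67, 74, 89, 100, 107, 111, 117, 130, 137, 144, 163, 169, 188, 200, 204, 215, 223, 238, 250, 268, 274, 286]

Fragment lengths:
  0→11: 11 bp
  11→18: 7 bp
  18→25: 7 bp
  25→37: 12 bp
  37→48: 11 bp
  48→58: 10 bp
  58→67: 9 bp
  67→74: 7 bp
  74→89: 15 bp
  89→100: 11 bp
  100→107: 7 bp
  107→111: 4 bp
  111→117: 6 bp
  117→130: 13 bp
  130→137: 7 bp
  137→144: 7 bp
  144→163: 19 bp
  163→169: 6 bp
  169→188: 19 bp
  188→200: 12 bp
  200→204: 4 bp
  204→215: 11 bp
  215→223: 8 bp
  223→238: 15 bp
  238→250: 12 bp
  250→268: 18 bp
  268→274: 6 bp
  274→286: 12 bp
  286→0 (wrap): 291-286+0 = 5 bp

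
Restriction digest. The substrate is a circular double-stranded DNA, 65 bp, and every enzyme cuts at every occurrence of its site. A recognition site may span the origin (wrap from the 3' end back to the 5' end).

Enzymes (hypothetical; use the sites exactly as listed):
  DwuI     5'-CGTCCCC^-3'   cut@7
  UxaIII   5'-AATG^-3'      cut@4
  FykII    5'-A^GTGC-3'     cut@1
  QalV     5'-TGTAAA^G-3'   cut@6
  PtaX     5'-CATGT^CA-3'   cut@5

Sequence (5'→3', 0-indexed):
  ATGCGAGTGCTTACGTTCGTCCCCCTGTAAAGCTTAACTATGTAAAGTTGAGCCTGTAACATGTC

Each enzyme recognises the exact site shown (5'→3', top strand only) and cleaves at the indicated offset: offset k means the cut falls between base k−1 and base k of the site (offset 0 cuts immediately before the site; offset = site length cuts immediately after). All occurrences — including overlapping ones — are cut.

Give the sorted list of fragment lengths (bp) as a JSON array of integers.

[7,7,15,18,18]

Scan for sites:
  DwuI (CGTCCCC, off=7): starts [17] → cuts [24]
  UxaIII (AATG, off=4): no sites
  FykII (AGTGC, off=1): starts [5] → cuts [6]
  QalV (TGTAAAG, off=6): starts [25, 40] → cuts [31, 46]
  PtaX (CATGTCA, off=5): starts [59] → cuts [64]

Pooled cuts: [6, 24, 31, 46, 64]

Fragments:
  6→24: 18 bp
  24→31: 7 bp
  31→46: 15 bp
  46→64: 18 bp
  64→6 (wrap): 65-64+6 = 7 bp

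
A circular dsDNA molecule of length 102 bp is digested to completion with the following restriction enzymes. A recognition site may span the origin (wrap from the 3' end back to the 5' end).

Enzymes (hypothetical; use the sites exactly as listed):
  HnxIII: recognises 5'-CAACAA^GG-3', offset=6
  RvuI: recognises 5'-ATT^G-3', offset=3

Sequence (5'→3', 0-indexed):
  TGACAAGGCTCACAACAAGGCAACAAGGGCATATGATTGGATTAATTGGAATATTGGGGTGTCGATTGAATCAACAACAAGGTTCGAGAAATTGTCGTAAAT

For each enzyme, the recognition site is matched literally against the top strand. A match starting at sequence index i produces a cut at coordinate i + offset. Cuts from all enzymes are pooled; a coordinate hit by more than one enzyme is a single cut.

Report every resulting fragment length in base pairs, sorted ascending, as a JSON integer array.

Scan for sites:
  HnxIII CAACAAGG/6: at [12, 20, 74] ⇒ [18, 26, 80]
  RvuI ATTG/3: at [35, 44, 52, 64, 90, 100] ⇒ [1, 38, 47, 55, 67, 93]

Pooled cuts: [1, 18, 26, 38, 47, 55, 67, 80, 93]

Fragments:
  1→18: 17 bp
  18→26: 8 bp
  26→38: 12 bp
  38→47: 9 bp
  47→55: 8 bp
  55→67: 12 bp
  67→80: 13 bp
  80→93: 13 bp
  93→1 (wrap): 102-93+1 = 10 bp

[8,8,9,10,12,12,13,13,17]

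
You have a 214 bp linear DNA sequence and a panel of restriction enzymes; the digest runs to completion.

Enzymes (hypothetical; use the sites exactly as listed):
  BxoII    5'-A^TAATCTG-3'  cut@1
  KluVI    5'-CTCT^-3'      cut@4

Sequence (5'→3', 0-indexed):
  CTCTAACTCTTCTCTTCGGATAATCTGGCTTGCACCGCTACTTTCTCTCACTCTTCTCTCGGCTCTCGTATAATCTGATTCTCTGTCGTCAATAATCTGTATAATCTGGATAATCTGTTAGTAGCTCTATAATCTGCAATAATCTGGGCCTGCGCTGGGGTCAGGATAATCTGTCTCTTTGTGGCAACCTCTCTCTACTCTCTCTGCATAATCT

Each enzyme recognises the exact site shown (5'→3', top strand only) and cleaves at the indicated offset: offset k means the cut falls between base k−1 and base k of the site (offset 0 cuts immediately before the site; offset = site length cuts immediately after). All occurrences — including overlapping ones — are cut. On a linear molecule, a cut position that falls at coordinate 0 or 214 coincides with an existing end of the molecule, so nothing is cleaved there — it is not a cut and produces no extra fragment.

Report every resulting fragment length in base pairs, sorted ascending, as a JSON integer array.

[1,2,2,2,2,4,4,5,5,5,5,6,6,7,8,9,9,9,10,12,14,14,18,27,28]

Per-enzyme occurrences:
  BxoII ATAATCTG/1: at [19, 69, 91, 100, 109, 128, 138, 165] ⇒ [20, 70, 92, 101, 110, 129, 139, 166]
  KluVI CTCT/4: at [0, 6, 11, 44, 50, 55, 62, 80, 124, 174, 188, 190, 192, 197, 199, 201] ⇒ [4, 10, 15, 48, 54, 59, 66, 84, 128, 178, 192, 194, 196, 201, 203, 205]

Pooled cuts: [4, 10, 15, 20, 48, 54, 59, 66, 70, 84, 92, 101, 110, 128, 129, 139, 166, 178, 192, 194, 196, 201, 203, 205]

Fragment lengths:
  [0,4): 4 bp
  [4,10): 6 bp
  [10,15): 5 bp
  [15,20): 5 bp
  [20,48): 28 bp
  [48,54): 6 bp
  [54,59): 5 bp
  [59,66): 7 bp
  [66,70): 4 bp
  [70,84): 14 bp
  [84,92): 8 bp
  [92,101): 9 bp
  [101,110): 9 bp
  [110,128): 18 bp
  [128,129): 1 bp
  [129,139): 10 bp
  [139,166): 27 bp
  [166,178): 12 bp
  [178,192): 14 bp
  [192,194): 2 bp
  [194,196): 2 bp
  [196,201): 5 bp
  [201,203): 2 bp
  [203,205): 2 bp
  [205,214): 9 bp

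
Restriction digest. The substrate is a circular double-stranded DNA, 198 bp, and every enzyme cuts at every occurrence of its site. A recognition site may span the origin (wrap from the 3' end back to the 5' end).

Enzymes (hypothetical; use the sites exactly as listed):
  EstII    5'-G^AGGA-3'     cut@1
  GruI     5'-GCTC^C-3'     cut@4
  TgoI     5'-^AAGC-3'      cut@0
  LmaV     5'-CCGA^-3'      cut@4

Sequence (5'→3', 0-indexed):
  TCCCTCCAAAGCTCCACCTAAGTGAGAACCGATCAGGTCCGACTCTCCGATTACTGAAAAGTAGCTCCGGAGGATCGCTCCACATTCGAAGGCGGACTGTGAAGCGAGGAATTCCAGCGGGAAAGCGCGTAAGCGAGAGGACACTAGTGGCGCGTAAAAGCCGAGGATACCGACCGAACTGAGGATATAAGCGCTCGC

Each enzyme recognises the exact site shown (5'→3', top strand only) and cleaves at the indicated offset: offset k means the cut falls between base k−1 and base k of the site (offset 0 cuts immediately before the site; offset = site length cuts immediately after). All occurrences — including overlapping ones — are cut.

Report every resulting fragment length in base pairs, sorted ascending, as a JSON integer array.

Scan for sites:
  EstII (GAGGA, off=1): starts [69, 105, 136, 162, 180] → cuts [70, 106, 137, 163, 181]
  GruI (GCTCC, off=4): starts [10, 63, 76, 196] → cuts [2, 14, 67, 80]
  TgoI (AAGC, off=0): starts [8, 101, 122, 130, 157, 188] → cuts [8, 101, 122, 130, 157, 188]
  LmaV (CCGA, off=4): starts [28, 38, 46, 160, 169, 173] → cuts [32, 42, 50, 164, 173, 177]

All cut coordinates (distinct, sorted): [2, 8, 14, 32, 42, 50, 67, 70, 80, 101, 106, 122, 130, 137, 157, 163, 164, 173, 177, 181, 188]

Fragments:
  2→8: 6 bp
  8→14: 6 bp
  14→32: 18 bp
  32→42: 10 bp
  42→50: 8 bp
  50→67: 17 bp
  67→70: 3 bp
  70→80: 10 bp
  80→101: 21 bp
  101→106: 5 bp
  106→122: 16 bp
  122→130: 8 bp
  130→137: 7 bp
  137→157: 20 bp
  157→163: 6 bp
  163→164: 1 bp
  164→173: 9 bp
  173→177: 4 bp
  177→181: 4 bp
  181→188: 7 bp
  188→2 (wrap): 198-188+2 = 12 bp

[1,3,4,4,5,6,6,6,7,7,8,8,9,10,10,12,16,17,18,20,21]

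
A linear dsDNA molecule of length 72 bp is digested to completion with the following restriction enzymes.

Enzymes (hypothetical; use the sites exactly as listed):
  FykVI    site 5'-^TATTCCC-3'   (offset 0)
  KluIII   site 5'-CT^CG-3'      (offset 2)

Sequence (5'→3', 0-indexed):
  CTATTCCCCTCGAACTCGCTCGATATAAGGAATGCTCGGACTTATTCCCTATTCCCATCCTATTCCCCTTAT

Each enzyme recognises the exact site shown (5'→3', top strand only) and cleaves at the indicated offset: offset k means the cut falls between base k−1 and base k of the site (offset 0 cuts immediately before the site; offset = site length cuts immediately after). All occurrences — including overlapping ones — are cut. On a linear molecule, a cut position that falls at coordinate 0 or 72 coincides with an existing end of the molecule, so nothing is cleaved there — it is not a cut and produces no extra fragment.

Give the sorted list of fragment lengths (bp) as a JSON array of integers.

Site scan:
  FykVI (TATTCCC, off=0): starts [1, 42, 49, 60] → cuts [1, 42, 49, 60]
  KluIII (CTCG, off=2): starts [8, 14, 18, 34] → cuts [10, 16, 20, 36]

All cut coordinates (distinct, sorted): [1, 10, 16, 20, 36, 42, 49, 60]

Fragment lengths:
  [0,1): 1 bp
  [1,10): 9 bp
  [10,16): 6 bp
  [16,20): 4 bp
  [20,36): 16 bp
  [36,42): 6 bp
  [42,49): 7 bp
  [49,60): 11 bp
  [60,72): 12 bp

[1,4,6,6,7,9,11,12,16]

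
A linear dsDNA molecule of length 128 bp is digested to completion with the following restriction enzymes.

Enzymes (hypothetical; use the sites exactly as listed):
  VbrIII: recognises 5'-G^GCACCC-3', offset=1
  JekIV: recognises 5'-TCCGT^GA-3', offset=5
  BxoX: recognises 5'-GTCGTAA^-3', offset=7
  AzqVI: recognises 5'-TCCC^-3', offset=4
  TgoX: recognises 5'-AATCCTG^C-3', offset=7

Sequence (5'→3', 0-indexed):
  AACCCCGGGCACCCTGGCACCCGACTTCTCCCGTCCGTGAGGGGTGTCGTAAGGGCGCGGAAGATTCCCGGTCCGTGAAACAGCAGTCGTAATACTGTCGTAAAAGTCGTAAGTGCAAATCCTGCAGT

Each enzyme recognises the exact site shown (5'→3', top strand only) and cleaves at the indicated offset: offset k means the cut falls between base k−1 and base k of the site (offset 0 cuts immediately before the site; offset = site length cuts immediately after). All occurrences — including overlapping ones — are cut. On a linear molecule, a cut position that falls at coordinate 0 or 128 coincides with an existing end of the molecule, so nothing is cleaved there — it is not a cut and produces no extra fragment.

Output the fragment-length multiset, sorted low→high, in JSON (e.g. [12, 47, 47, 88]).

[4,6,7,8,8,9,11,12,14,16,16,17]

Per-enzyme occurrences:
  VbrIII (GGCACCC, off=1): starts [7, 15] → cuts [8, 16]
  JekIV (TCCGTGA, off=5): starts [33, 71] → cuts [38, 76]
  BxoX (GTCGTAA, off=7): starts [45, 85, 96, 105] → cuts [52, 92, 103, 112]
  AzqVI (TCCC, off=4): starts [28, 65] → cuts [32, 69]
  TgoX (AATCCTGC, off=7): starts [117] → cuts [124]

Pooled cuts: [8, 16, 32, 38, 52, 69, 76, 92, 103, 112, 124]

Fragment lengths:
  [0,8): 8 bp
  [8,16): 8 bp
  [16,32): 16 bp
  [32,38): 6 bp
  [38,52): 14 bp
  [52,69): 17 bp
  [69,76): 7 bp
  [76,92): 16 bp
  [92,103): 11 bp
  [103,112): 9 bp
  [112,124): 12 bp
  [124,128): 4 bp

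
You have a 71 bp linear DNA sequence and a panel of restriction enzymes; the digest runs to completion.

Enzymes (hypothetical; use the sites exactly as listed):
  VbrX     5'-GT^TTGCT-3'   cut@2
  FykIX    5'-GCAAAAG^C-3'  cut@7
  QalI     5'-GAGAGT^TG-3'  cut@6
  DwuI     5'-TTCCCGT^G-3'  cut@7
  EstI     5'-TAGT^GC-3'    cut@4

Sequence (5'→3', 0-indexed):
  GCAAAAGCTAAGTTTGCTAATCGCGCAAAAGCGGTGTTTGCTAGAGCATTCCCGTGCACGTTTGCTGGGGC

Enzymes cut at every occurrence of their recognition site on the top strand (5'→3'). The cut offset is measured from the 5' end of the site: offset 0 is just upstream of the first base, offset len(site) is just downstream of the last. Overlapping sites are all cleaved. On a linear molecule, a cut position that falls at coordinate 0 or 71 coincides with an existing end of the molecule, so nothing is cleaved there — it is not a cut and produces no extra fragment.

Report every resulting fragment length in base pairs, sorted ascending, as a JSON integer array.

Scan for sites:
  VbrX (GTTTGCT, off=2): starts [11, 35, 59] → cuts [13, 37, 61]
  FykIX (GCAAAAGC, off=7): starts [0, 24] → cuts [7, 31]
  QalI (GAGAGTTG, off=6): no sites
  DwuI (TTCCCGTG, off=7): starts [48] → cuts [55]
  EstI (TAGTGC, off=4): no sites

Pooled cuts: [7, 13, 31, 37, 55, 61]

Fragments:
  [0,7): 7 bp
  [7,13): 6 bp
  [13,31): 18 bp
  [31,37): 6 bp
  [37,55): 18 bp
  [55,61): 6 bp
  [61,71): 10 bp

[6,6,6,7,10,18,18]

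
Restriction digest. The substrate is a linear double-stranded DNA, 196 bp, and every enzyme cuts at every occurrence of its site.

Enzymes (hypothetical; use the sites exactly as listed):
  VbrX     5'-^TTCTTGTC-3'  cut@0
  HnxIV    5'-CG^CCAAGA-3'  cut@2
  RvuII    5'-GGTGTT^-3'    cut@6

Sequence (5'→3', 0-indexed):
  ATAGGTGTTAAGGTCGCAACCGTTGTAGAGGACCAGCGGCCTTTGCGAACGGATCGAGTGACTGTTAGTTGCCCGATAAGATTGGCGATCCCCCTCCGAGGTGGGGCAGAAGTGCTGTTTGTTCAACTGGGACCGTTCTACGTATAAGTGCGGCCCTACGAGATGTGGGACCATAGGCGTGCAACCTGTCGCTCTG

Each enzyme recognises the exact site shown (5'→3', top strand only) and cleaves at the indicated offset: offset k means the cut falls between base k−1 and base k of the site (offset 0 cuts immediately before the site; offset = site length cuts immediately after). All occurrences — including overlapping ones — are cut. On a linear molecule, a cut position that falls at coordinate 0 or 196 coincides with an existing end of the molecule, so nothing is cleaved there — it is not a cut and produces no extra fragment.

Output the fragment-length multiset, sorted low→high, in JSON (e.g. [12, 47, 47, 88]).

[9,187]

Site scan:
  VbrX (TTCTTGTC, off=0): no sites
  HnxIV (CGCCAAGA, off=2): no sites
  RvuII GGTGTT/6: at [3] ⇒ [9]

Pooled cuts: [9]

Fragments:
  [0,9): 9 bp
  [9,196): 187 bp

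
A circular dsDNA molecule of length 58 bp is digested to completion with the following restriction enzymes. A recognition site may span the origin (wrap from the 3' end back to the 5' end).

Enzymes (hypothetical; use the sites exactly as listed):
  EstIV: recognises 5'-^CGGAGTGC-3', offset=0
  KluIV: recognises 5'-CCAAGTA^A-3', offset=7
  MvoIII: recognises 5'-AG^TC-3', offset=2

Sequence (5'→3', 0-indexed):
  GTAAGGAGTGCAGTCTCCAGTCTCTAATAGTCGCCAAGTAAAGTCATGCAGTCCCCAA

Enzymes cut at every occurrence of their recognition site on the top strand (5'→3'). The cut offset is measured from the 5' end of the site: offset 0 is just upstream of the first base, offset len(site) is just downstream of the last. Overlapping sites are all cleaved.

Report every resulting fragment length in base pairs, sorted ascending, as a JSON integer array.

[3,7,8,10,10,10,10]

Scan for sites:
  EstIV (CGGAGTGC, off=0): no sites
  KluIV (CCAAGTAA, off=7): starts [33, 54] → cuts [3, 40]
  MvoIII (AGTC, off=2): starts [11, 18, 28, 41, 49] → cuts [13, 20, 30, 43, 51]

Pooled cuts: [3, 13, 20, 30, 40, 43, 51]

Fragment lengths:
  3→13: 10 bp
  13→20: 7 bp
  20→30: 10 bp
  30→40: 10 bp
  40→43: 3 bp
  43→51: 8 bp
  51→3 (wrap): 58-51+3 = 10 bp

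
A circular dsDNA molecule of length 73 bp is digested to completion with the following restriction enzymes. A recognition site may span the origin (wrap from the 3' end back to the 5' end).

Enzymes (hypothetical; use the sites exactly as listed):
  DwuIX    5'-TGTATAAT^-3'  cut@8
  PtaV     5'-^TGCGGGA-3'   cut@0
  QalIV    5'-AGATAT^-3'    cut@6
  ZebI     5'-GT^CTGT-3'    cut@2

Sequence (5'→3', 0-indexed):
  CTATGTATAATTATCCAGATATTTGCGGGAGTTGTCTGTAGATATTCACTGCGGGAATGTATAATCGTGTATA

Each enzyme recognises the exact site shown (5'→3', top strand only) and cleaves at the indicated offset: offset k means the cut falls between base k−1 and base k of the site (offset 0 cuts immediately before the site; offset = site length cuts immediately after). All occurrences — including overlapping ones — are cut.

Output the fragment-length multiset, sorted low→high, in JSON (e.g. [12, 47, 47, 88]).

Site scan:
  DwuIX TGTATAAT/8: at [3, 57] ⇒ [11, 65]
  PtaV TGCGGGA/0: at [23, 49] ⇒ [23, 49]
  QalIV AGATAT/6: at [16, 39] ⇒ [22, 45]
  ZebI GTCTGT/2: at [33] ⇒ [35]

Pooled cuts: [11, 22, 23, 35, 45, 49, 65]

Fragments:
  11→22: 11 bp
  22→23: 1 bp
  23→35: 12 bp
  35→45: 10 bp
  45→49: 4 bp
  49→65: 16 bp
  65→11 (wrap): 73-65+11 = 19 bp

[1,4,10,11,12,16,19]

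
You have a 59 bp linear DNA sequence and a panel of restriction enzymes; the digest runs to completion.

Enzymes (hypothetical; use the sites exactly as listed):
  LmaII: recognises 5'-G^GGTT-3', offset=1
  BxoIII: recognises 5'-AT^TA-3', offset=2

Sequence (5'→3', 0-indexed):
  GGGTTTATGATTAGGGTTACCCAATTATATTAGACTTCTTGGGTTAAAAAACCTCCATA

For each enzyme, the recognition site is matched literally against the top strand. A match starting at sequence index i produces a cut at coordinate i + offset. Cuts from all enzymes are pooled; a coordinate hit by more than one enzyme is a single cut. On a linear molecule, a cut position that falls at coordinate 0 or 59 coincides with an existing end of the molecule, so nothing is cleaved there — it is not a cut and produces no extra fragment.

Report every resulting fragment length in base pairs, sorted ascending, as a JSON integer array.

[1,3,5,10,11,11,18]

Site scan:
  LmaII GGGTT/1: at [0, 13, 40] ⇒ [1, 14, 41]
  BxoIII ATTA/2: at [9, 23, 28] ⇒ [11, 25, 30]

All cut coordinates (distinct, sorted): [1, 11, 14, 25, 30, 41]

Fragment lengths:
  [0,1): 1 bp
  [1,11): 10 bp
  [11,14): 3 bp
  [14,25): 11 bp
  [25,30): 5 bp
  [30,41): 11 bp
  [41,59): 18 bp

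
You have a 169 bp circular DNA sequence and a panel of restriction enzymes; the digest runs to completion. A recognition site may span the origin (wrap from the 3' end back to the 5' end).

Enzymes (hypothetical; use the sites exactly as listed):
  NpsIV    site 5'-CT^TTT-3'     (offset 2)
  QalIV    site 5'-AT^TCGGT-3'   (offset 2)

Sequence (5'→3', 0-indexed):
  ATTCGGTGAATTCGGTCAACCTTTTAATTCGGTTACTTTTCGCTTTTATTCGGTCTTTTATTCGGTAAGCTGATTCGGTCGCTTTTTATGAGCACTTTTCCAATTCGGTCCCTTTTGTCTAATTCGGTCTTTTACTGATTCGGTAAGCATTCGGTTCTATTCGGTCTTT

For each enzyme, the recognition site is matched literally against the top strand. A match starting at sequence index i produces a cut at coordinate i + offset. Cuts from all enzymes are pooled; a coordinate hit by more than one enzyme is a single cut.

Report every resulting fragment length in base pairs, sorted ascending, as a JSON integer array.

Scan for sites:
  NpsIV (CTTTT, off=2): starts [20, 35, 42, 54, 81, 94, 111, 128] → cuts [22, 37, 44, 56, 83, 96, 113, 130]
  QalIV (ATTCGGT, off=2): starts [0, 9, 26, 47, 59, 72, 102, 121, 137, 148, 158] → cuts [2, 11, 28, 49, 61, 74, 104, 123, 139, 150, 160]

All cut coordinates (distinct, sorted): [2, 11, 22, 28, 37, 44, 49, 56, 61, 74, 83, 96, 104, 113, 123, 130, 139, 150, 160]

Fragment lengths:
  2→11: 9 bp
  11→22: 11 bp
  22→28: 6 bp
  28→37: 9 bp
  37→44: 7 bp
  44→49: 5 bp
  49→56: 7 bp
  56→61: 5 bp
  61→74: 13 bp
  74→83: 9 bp
  83→96: 13 bp
  96→104: 8 bp
  104→113: 9 bp
  113→123: 10 bp
  123→130: 7 bp
  130→139: 9 bp
  139→150: 11 bp
  150→160: 10 bp
  160→2 (wrap): 169-160+2 = 11 bp

[5,5,6,7,7,7,8,9,9,9,9,9,10,10,11,11,11,13,13]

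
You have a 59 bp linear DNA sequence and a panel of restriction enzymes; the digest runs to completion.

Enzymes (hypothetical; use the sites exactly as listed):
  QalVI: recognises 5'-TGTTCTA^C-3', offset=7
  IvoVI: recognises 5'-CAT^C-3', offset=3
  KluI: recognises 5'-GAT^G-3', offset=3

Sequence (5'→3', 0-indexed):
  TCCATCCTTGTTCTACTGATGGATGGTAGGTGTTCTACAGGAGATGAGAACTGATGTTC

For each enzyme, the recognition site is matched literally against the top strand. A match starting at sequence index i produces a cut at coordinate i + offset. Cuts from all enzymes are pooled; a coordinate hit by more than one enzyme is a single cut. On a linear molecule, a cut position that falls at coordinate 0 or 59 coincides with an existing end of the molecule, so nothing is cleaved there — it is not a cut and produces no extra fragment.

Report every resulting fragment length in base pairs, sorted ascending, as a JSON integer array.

Scan for sites:
  QalVI (TGTTCTAC, off=7): starts [8, 30] → cuts [15, 37]
  IvoVI (CATC, off=3): starts [2] → cuts [5]
  KluI (GATG, off=3): starts [17, 21, 42, 52] → cuts [20, 24, 45, 55]

All cut coordinates (distinct, sorted): [5, 15, 20, 24, 37, 45, 55]

Fragment lengths:
  [0,5): 5 bp
  [5,15): 10 bp
  [15,20): 5 bp
  [20,24): 4 bp
  [24,37): 13 bp
  [37,45): 8 bp
  [45,55): 10 bp
  [55,59): 4 bp

[4,4,5,5,8,10,10,13]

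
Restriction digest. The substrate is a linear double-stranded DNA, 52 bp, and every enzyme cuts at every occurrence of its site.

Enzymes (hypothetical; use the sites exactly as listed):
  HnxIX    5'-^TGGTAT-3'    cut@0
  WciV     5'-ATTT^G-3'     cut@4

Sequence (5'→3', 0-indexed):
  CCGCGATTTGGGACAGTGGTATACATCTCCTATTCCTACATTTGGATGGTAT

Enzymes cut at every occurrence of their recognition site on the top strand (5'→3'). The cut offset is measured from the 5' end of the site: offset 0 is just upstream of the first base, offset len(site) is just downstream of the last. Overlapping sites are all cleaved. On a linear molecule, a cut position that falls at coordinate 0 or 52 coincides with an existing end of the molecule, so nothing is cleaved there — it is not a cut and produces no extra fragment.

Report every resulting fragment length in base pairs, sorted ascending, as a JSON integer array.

[3,6,7,9,27]

Per-enzyme occurrences:
  HnxIX (TGGTAT, off=0): starts [16, 46] → cuts [16, 46]
  WciV (ATTTG, off=4): starts [5, 39] → cuts [9, 43]

All cut coordinates (distinct, sorted): [9, 16, 43, 46]

Fragments:
  [0,9): 9 bp
  [9,16): 7 bp
  [16,43): 27 bp
  [43,46): 3 bp
  [46,52): 6 bp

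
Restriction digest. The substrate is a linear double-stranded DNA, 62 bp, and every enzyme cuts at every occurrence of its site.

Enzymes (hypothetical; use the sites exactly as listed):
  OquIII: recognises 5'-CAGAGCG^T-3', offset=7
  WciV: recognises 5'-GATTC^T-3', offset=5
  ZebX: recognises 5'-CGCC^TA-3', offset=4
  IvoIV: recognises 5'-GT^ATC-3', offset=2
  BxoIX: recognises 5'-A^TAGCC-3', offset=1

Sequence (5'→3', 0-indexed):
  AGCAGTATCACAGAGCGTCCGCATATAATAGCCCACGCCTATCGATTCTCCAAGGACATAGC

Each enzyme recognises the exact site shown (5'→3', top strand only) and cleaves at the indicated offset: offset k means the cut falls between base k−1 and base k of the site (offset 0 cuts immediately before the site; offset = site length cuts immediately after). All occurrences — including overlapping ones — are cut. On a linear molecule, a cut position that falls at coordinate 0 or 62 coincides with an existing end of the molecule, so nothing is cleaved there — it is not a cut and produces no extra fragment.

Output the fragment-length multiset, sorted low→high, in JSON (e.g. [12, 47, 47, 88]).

Site scan:
  OquIII CAGAGCGT/7: at [10] ⇒ [17]
  WciV GATTCT/5: at [43] ⇒ [48]
  ZebX CGCCTA/4: at [35] ⇒ [39]
  IvoIV GTATC/2: at [4] ⇒ [6]
  BxoIX ATAGCC/1: at [27] ⇒ [28]

Pooled cuts: [6, 17, 28, 39, 48]

Fragments:
  [0,6): 6 bp
  [6,17): 11 bp
  [17,28): 11 bp
  [28,39): 11 bp
  [39,48): 9 bp
  [48,62): 14 bp

[6,9,11,11,11,14]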